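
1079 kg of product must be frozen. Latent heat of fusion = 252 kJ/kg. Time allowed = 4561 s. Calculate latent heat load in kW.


Q_lat = m * h_fg / t
Q_lat = 1079 * 252 / 4561
Q_lat = 59.62 kW

59.62


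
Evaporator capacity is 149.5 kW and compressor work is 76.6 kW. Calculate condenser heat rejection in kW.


Q_cond = Q_evap + W
Q_cond = 149.5 + 76.6
Q_cond = 226.1 kW

226.1


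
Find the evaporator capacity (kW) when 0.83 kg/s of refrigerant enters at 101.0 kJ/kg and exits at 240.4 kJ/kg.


dh = 240.4 - 101.0 = 139.4 kJ/kg
Q_evap = m_dot * dh = 0.83 * 139.4
Q_evap = 115.7 kW

115.7


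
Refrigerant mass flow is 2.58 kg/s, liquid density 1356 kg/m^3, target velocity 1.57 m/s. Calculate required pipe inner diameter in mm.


A = m_dot / (rho * v) = 2.58 / (1356 * 1.57) = 0.001211882081 m^2
d = sqrt(4*A/pi) * 1000
d = 39.3 mm

39.3


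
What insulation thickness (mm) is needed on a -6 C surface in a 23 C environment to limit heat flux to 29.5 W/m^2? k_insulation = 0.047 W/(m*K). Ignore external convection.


dT = 23 - (-6) = 29 K
thickness = k * dT / q_max * 1000
thickness = 0.047 * 29 / 29.5 * 1000
thickness = 46.2 mm

46.2


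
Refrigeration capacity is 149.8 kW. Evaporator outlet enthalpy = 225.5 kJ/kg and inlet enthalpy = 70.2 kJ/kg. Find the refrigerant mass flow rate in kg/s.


dh = 225.5 - 70.2 = 155.3 kJ/kg
m_dot = Q / dh = 149.8 / 155.3 = 0.9646 kg/s

0.9646


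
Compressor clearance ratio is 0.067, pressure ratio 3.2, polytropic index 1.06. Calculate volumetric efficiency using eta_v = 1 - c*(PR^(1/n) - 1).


PR^(1/n) = 3.2^(1/1.06) = 2.99610192
eta_v = 1 - 0.067 * (2.99610192 - 1)
eta_v = 0.8663

0.8663


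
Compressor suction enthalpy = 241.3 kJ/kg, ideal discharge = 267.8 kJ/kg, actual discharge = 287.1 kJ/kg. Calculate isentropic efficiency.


dh_ideal = 267.8 - 241.3 = 26.5 kJ/kg
dh_actual = 287.1 - 241.3 = 45.8 kJ/kg
eta_s = dh_ideal / dh_actual = 26.5 / 45.8
eta_s = 0.5786

0.5786


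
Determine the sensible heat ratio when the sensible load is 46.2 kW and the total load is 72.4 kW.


SHR = Q_sensible / Q_total
SHR = 46.2 / 72.4
SHR = 0.638

0.638


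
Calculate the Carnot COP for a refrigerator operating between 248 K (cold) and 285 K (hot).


dT = 285 - 248 = 37 K
COP_carnot = T_cold / dT = 248 / 37
COP_carnot = 6.703

6.703


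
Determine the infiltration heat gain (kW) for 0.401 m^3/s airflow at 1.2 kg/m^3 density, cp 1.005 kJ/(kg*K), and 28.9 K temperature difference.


Q = V_dot * rho * cp * dT
Q = 0.401 * 1.2 * 1.005 * 28.9
Q = 13.976 kW

13.976


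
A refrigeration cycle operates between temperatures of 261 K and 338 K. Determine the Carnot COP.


dT = 338 - 261 = 77 K
COP_carnot = T_cold / dT = 261 / 77
COP_carnot = 3.39

3.39


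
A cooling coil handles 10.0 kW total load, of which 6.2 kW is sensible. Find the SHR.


SHR = Q_sensible / Q_total
SHR = 6.2 / 10.0
SHR = 0.62

0.62


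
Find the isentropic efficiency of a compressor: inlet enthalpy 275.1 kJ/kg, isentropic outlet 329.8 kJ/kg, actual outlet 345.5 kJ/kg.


dh_ideal = 329.8 - 275.1 = 54.7 kJ/kg
dh_actual = 345.5 - 275.1 = 70.4 kJ/kg
eta_s = dh_ideal / dh_actual = 54.7 / 70.4
eta_s = 0.777

0.777


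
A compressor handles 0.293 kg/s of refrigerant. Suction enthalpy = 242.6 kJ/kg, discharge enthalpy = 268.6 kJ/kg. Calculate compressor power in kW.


dh = 268.6 - 242.6 = 26.0 kJ/kg
W = m_dot * dh = 0.293 * 26.0 = 7.62 kW

7.62


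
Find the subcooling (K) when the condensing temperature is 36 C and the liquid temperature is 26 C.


Subcooling = T_cond - T_liquid
Subcooling = 36 - 26
Subcooling = 10 K

10


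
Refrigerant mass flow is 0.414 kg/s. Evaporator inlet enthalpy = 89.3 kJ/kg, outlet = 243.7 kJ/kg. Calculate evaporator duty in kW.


dh = 243.7 - 89.3 = 154.4 kJ/kg
Q_evap = m_dot * dh = 0.414 * 154.4
Q_evap = 63.92 kW

63.92


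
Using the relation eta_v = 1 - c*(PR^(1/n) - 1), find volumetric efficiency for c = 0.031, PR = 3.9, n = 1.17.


PR^(1/n) = 3.9^(1/1.17) = 3.20024645
eta_v = 1 - 0.031 * (3.20024645 - 1)
eta_v = 0.9318

0.9318


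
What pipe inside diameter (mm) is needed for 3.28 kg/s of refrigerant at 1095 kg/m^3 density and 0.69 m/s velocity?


A = m_dot / (rho * v) = 3.28 / (1095 * 0.69) = 0.004341208391 m^2
d = sqrt(4*A/pi) * 1000
d = 74.3 mm

74.3


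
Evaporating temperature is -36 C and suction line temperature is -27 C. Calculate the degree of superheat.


Superheat = T_suction - T_evap
Superheat = -27 - (-36)
Superheat = 9 K

9


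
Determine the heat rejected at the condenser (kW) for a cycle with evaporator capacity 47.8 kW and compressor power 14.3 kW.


Q_cond = Q_evap + W
Q_cond = 47.8 + 14.3
Q_cond = 62.1 kW

62.1


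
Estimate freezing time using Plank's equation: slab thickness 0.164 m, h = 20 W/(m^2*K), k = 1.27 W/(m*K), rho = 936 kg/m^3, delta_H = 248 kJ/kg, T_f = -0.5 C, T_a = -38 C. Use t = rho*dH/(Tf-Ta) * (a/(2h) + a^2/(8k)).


dT = -0.5 - (-38) = 37.5 K
term1 = a/(2h) = 0.164/(2*20) = 0.0041
term2 = a^2/(8k) = 0.164^2/(8*1.27) = 0.002647244094
t = rho*dH*1000/dT * (term1 + term2)
t = 936*248*1000/37.5 * (0.0041 + 0.002647244094)
t = 41766 s

41766


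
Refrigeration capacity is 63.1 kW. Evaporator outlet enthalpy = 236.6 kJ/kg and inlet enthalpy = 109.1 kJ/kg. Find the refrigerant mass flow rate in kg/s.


dh = 236.6 - 109.1 = 127.5 kJ/kg
m_dot = Q / dh = 63.1 / 127.5 = 0.4949 kg/s

0.4949


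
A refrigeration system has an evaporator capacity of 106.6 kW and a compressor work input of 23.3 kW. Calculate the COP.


COP = Q_evap / W
COP = 106.6 / 23.3
COP = 4.575

4.575


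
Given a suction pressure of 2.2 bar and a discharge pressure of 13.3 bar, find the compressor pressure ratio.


PR = P_high / P_low
PR = 13.3 / 2.2
PR = 6.045

6.045


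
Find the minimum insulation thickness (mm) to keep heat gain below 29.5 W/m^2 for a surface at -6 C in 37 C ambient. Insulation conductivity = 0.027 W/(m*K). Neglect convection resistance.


dT = 37 - (-6) = 43 K
thickness = k * dT / q_max * 1000
thickness = 0.027 * 43 / 29.5 * 1000
thickness = 39.4 mm

39.4


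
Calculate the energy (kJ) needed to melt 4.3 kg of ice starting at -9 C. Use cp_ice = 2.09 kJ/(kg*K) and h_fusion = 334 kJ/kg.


Sensible heat = cp * dT = 2.09 * 9 = 18.81 kJ/kg
Total per kg = 18.81 + 334 = 352.81 kJ/kg
Q = m * total = 4.3 * 352.81
Q = 1517.1 kJ

1517.1


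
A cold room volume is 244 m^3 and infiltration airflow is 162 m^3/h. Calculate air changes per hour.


ACH = flow / volume
ACH = 162 / 244
ACH = 0.664

0.664


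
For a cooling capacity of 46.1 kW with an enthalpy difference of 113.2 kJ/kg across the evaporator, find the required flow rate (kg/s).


m_dot = Q / dh
m_dot = 46.1 / 113.2
m_dot = 0.4072 kg/s

0.4072


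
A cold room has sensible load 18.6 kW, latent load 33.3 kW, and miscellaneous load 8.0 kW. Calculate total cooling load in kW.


Q_total = Q_s + Q_l + Q_misc
Q_total = 18.6 + 33.3 + 8.0
Q_total = 59.9 kW

59.9


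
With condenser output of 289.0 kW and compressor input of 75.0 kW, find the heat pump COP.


COP_hp = Q_cond / W
COP_hp = 289.0 / 75.0
COP_hp = 3.853

3.853


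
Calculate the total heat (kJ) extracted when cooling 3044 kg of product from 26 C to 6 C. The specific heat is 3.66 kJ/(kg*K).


dT = 26 - (6) = 20 K
Q = m * cp * dT = 3044 * 3.66 * 20
Q = 222821 kJ

222821


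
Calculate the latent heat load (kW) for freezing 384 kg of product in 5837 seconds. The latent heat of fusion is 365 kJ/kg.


Q_lat = m * h_fg / t
Q_lat = 384 * 365 / 5837
Q_lat = 24.01 kW

24.01


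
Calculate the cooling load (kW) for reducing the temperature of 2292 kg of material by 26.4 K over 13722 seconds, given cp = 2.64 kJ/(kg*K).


Q = m * cp * dT / t
Q = 2292 * 2.64 * 26.4 / 13722
Q = 11.641 kW

11.641


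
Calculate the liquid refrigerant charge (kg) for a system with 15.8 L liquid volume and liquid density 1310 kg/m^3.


Charge = V * rho / 1000
Charge = 15.8 * 1310 / 1000
Charge = 20.7 kg

20.7


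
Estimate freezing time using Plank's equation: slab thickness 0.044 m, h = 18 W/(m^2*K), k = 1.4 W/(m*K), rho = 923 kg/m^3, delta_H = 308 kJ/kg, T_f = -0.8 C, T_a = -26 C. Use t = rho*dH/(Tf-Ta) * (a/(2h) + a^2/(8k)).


dT = -0.8 - (-26) = 25.2 K
term1 = a/(2h) = 0.044/(2*18) = 0.001222222222
term2 = a^2/(8k) = 0.044^2/(8*1.4) = 0.0001728571429
t = rho*dH*1000/dT * (term1 + term2)
t = 923*308*1000/25.2 * (0.001222222222 + 0.0001728571429)
t = 15738 s

15738


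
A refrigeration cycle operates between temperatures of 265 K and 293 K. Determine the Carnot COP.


dT = 293 - 265 = 28 K
COP_carnot = T_cold / dT = 265 / 28
COP_carnot = 9.464

9.464


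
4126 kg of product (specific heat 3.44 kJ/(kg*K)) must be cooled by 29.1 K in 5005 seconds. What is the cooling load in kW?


Q = m * cp * dT / t
Q = 4126 * 3.44 * 29.1 / 5005
Q = 82.523 kW

82.523


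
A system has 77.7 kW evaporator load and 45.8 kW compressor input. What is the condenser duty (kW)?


Q_cond = Q_evap + W
Q_cond = 77.7 + 45.8
Q_cond = 123.5 kW

123.5


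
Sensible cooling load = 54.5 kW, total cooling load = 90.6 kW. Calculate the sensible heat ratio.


SHR = Q_sensible / Q_total
SHR = 54.5 / 90.6
SHR = 0.602

0.602


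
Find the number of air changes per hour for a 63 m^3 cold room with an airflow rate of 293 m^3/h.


ACH = flow / volume
ACH = 293 / 63
ACH = 4.651

4.651


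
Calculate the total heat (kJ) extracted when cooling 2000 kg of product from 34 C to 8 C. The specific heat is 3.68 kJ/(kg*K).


dT = 34 - (8) = 26 K
Q = m * cp * dT = 2000 * 3.68 * 26
Q = 191360 kJ

191360


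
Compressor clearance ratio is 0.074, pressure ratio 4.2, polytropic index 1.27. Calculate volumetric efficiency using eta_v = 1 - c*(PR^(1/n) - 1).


PR^(1/n) = 4.2^(1/1.27) = 3.09561878
eta_v = 1 - 0.074 * (3.09561878 - 1)
eta_v = 0.8449

0.8449


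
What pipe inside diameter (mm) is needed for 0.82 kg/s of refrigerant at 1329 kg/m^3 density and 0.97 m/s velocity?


A = m_dot / (rho * v) = 0.82 / (1329 * 0.97) = 0.0006360879042 m^2
d = sqrt(4*A/pi) * 1000
d = 28.5 mm

28.5


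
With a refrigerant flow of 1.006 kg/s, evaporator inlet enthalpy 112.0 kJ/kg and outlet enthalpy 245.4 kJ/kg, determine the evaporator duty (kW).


dh = 245.4 - 112.0 = 133.4 kJ/kg
Q_evap = m_dot * dh = 1.006 * 133.4
Q_evap = 134.2 kW

134.2


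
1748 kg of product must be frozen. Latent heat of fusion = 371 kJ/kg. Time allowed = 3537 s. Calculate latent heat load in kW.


Q_lat = m * h_fg / t
Q_lat = 1748 * 371 / 3537
Q_lat = 183.35 kW

183.35


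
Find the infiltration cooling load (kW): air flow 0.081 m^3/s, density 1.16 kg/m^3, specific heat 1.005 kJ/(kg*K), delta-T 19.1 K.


Q = V_dot * rho * cp * dT
Q = 0.081 * 1.16 * 1.005 * 19.1
Q = 1.804 kW

1.804


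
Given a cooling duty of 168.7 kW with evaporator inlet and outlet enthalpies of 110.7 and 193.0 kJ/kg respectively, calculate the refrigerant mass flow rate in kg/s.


dh = 193.0 - 110.7 = 82.3 kJ/kg
m_dot = Q / dh = 168.7 / 82.3 = 2.0498 kg/s

2.0498


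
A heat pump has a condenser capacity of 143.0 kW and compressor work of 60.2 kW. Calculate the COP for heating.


COP_hp = Q_cond / W
COP_hp = 143.0 / 60.2
COP_hp = 2.375

2.375


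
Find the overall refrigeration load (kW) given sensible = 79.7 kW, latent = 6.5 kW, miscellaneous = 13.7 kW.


Q_total = Q_s + Q_l + Q_misc
Q_total = 79.7 + 6.5 + 13.7
Q_total = 99.9 kW

99.9


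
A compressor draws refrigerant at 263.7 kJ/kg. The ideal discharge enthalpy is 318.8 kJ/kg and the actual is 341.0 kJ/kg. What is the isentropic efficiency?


dh_ideal = 318.8 - 263.7 = 55.1 kJ/kg
dh_actual = 341.0 - 263.7 = 77.3 kJ/kg
eta_s = dh_ideal / dh_actual = 55.1 / 77.3
eta_s = 0.7128

0.7128


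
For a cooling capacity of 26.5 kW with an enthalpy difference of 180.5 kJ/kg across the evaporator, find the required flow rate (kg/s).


m_dot = Q / dh
m_dot = 26.5 / 180.5
m_dot = 0.1468 kg/s

0.1468


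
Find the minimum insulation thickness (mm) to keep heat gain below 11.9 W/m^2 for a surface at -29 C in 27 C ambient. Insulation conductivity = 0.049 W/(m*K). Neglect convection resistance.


dT = 27 - (-29) = 56 K
thickness = k * dT / q_max * 1000
thickness = 0.049 * 56 / 11.9 * 1000
thickness = 230.6 mm

230.6


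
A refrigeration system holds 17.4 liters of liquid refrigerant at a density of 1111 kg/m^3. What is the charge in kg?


Charge = V * rho / 1000
Charge = 17.4 * 1111 / 1000
Charge = 19.33 kg

19.33


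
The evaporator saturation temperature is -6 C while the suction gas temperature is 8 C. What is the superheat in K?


Superheat = T_suction - T_evap
Superheat = 8 - (-6)
Superheat = 14 K

14


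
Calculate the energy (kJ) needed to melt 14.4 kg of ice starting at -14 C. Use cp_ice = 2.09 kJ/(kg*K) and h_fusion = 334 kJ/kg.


Sensible heat = cp * dT = 2.09 * 14 = 29.26 kJ/kg
Total per kg = 29.26 + 334 = 363.26 kJ/kg
Q = m * total = 14.4 * 363.26
Q = 5230.9 kJ

5230.9


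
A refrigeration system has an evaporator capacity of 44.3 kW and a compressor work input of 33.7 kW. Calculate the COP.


COP = Q_evap / W
COP = 44.3 / 33.7
COP = 1.315

1.315


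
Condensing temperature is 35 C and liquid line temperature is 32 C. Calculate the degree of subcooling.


Subcooling = T_cond - T_liquid
Subcooling = 35 - 32
Subcooling = 3 K

3


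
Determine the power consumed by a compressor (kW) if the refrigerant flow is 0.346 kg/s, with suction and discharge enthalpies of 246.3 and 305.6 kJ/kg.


dh = 305.6 - 246.3 = 59.3 kJ/kg
W = m_dot * dh = 0.346 * 59.3 = 20.52 kW

20.52


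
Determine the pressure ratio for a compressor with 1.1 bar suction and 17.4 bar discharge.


PR = P_high / P_low
PR = 17.4 / 1.1
PR = 15.818

15.818


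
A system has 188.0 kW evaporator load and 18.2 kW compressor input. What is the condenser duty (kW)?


Q_cond = Q_evap + W
Q_cond = 188.0 + 18.2
Q_cond = 206.2 kW

206.2


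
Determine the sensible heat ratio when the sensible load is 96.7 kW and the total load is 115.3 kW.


SHR = Q_sensible / Q_total
SHR = 96.7 / 115.3
SHR = 0.839

0.839


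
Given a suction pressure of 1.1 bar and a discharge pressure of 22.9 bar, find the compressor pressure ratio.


PR = P_high / P_low
PR = 22.9 / 1.1
PR = 20.818

20.818


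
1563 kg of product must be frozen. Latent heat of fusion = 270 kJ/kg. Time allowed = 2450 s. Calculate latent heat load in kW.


Q_lat = m * h_fg / t
Q_lat = 1563 * 270 / 2450
Q_lat = 172.25 kW

172.25


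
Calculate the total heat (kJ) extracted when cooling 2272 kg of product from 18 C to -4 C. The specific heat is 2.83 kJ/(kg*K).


dT = 18 - (-4) = 22 K
Q = m * cp * dT = 2272 * 2.83 * 22
Q = 141455 kJ

141455


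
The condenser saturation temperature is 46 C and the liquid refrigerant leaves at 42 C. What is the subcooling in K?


Subcooling = T_cond - T_liquid
Subcooling = 46 - 42
Subcooling = 4 K

4


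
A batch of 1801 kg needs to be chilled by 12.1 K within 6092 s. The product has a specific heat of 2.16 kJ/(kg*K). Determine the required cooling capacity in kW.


Q = m * cp * dT / t
Q = 1801 * 2.16 * 12.1 / 6092
Q = 7.727 kW

7.727


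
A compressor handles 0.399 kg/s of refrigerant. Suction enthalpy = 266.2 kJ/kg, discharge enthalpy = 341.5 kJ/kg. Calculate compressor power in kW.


dh = 341.5 - 266.2 = 75.3 kJ/kg
W = m_dot * dh = 0.399 * 75.3 = 30.04 kW

30.04


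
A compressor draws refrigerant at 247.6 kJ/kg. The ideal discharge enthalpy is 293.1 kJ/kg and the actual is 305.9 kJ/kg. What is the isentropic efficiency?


dh_ideal = 293.1 - 247.6 = 45.5 kJ/kg
dh_actual = 305.9 - 247.6 = 58.3 kJ/kg
eta_s = dh_ideal / dh_actual = 45.5 / 58.3
eta_s = 0.7804

0.7804


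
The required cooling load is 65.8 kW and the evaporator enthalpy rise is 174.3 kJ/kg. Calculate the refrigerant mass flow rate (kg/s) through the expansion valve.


m_dot = Q / dh
m_dot = 65.8 / 174.3
m_dot = 0.3775 kg/s

0.3775


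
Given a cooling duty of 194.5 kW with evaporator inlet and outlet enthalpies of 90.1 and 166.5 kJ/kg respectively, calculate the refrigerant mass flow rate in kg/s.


dh = 166.5 - 90.1 = 76.4 kJ/kg
m_dot = Q / dh = 194.5 / 76.4 = 2.5458 kg/s

2.5458


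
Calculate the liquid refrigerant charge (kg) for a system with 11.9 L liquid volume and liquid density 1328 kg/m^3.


Charge = V * rho / 1000
Charge = 11.9 * 1328 / 1000
Charge = 15.8 kg

15.8


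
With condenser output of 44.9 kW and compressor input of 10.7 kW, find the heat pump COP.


COP_hp = Q_cond / W
COP_hp = 44.9 / 10.7
COP_hp = 4.196

4.196


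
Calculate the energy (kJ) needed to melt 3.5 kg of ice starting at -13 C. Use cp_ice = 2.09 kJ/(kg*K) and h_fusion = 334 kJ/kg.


Sensible heat = cp * dT = 2.09 * 13 = 27.17 kJ/kg
Total per kg = 27.17 + 334 = 361.17 kJ/kg
Q = m * total = 3.5 * 361.17
Q = 1264.1 kJ

1264.1


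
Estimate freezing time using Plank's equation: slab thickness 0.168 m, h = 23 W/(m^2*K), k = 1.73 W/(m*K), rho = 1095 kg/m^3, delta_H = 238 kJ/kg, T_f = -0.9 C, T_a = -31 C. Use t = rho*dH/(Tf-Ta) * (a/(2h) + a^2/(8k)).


dT = -0.9 - (-31) = 30.1 K
term1 = a/(2h) = 0.168/(2*23) = 0.003652173913
term2 = a^2/(8k) = 0.168^2/(8*1.73) = 0.002039306358
t = rho*dH*1000/dT * (term1 + term2)
t = 1095*238*1000/30.1 * (0.003652173913 + 0.002039306358)
t = 49278 s

49278


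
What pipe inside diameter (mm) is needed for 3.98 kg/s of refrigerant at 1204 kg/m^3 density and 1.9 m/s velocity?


A = m_dot / (rho * v) = 3.98 / (1204 * 1.9) = 0.001739814653 m^2
d = sqrt(4*A/pi) * 1000
d = 47.1 mm

47.1


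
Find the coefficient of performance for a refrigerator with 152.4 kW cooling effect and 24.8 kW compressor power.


COP = Q_evap / W
COP = 152.4 / 24.8
COP = 6.145

6.145


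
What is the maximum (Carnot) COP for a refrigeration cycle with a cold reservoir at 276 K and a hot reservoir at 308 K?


dT = 308 - 276 = 32 K
COP_carnot = T_cold / dT = 276 / 32
COP_carnot = 8.625

8.625


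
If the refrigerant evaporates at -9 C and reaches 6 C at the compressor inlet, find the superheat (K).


Superheat = T_suction - T_evap
Superheat = 6 - (-9)
Superheat = 15 K

15


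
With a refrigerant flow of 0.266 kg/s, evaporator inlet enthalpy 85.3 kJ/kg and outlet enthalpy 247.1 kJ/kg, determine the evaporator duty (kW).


dh = 247.1 - 85.3 = 161.8 kJ/kg
Q_evap = m_dot * dh = 0.266 * 161.8
Q_evap = 43.04 kW

43.04


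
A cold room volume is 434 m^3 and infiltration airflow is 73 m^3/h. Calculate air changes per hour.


ACH = flow / volume
ACH = 73 / 434
ACH = 0.168

0.168


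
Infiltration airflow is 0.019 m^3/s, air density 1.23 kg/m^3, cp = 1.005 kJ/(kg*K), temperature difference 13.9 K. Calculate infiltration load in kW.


Q = V_dot * rho * cp * dT
Q = 0.019 * 1.23 * 1.005 * 13.9
Q = 0.326 kW

0.326


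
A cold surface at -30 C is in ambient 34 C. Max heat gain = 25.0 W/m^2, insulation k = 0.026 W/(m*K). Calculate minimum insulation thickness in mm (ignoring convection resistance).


dT = 34 - (-30) = 64 K
thickness = k * dT / q_max * 1000
thickness = 0.026 * 64 / 25.0 * 1000
thickness = 66.6 mm

66.6


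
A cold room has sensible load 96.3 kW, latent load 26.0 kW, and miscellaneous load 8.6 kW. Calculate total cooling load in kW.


Q_total = Q_s + Q_l + Q_misc
Q_total = 96.3 + 26.0 + 8.6
Q_total = 130.9 kW

130.9


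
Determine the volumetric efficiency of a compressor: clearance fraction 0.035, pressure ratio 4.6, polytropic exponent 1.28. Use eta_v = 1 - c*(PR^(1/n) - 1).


PR^(1/n) = 4.6^(1/1.28) = 3.29442448
eta_v = 1 - 0.035 * (3.29442448 - 1)
eta_v = 0.9197

0.9197


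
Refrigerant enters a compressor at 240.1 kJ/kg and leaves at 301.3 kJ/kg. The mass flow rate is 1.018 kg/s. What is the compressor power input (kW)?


dh = 301.3 - 240.1 = 61.2 kJ/kg
W = m_dot * dh = 1.018 * 61.2 = 62.3 kW

62.3


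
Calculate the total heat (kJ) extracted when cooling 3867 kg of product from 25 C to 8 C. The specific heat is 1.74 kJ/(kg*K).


dT = 25 - (8) = 17 K
Q = m * cp * dT = 3867 * 1.74 * 17
Q = 114386 kJ

114386


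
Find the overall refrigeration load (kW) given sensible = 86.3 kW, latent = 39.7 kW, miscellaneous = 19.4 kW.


Q_total = Q_s + Q_l + Q_misc
Q_total = 86.3 + 39.7 + 19.4
Q_total = 145.4 kW

145.4


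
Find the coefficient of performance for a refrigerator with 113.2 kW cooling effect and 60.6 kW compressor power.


COP = Q_evap / W
COP = 113.2 / 60.6
COP = 1.868

1.868


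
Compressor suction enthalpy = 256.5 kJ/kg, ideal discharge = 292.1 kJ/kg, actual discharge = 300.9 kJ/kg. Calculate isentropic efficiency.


dh_ideal = 292.1 - 256.5 = 35.6 kJ/kg
dh_actual = 300.9 - 256.5 = 44.4 kJ/kg
eta_s = dh_ideal / dh_actual = 35.6 / 44.4
eta_s = 0.8018

0.8018


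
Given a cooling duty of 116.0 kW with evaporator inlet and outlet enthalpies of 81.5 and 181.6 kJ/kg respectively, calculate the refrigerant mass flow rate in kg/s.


dh = 181.6 - 81.5 = 100.1 kJ/kg
m_dot = Q / dh = 116.0 / 100.1 = 1.1588 kg/s

1.1588


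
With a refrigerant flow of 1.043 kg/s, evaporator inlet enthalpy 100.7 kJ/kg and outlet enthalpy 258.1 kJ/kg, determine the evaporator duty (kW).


dh = 258.1 - 100.7 = 157.4 kJ/kg
Q_evap = m_dot * dh = 1.043 * 157.4
Q_evap = 164.17 kW

164.17


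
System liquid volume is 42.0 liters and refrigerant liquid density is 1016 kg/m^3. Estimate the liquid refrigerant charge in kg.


Charge = V * rho / 1000
Charge = 42.0 * 1016 / 1000
Charge = 42.67 kg

42.67


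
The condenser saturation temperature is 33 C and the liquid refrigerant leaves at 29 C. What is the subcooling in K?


Subcooling = T_cond - T_liquid
Subcooling = 33 - 29
Subcooling = 4 K

4


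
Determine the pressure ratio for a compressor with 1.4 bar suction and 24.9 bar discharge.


PR = P_high / P_low
PR = 24.9 / 1.4
PR = 17.786

17.786


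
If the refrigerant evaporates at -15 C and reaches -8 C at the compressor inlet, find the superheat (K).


Superheat = T_suction - T_evap
Superheat = -8 - (-15)
Superheat = 7 K

7


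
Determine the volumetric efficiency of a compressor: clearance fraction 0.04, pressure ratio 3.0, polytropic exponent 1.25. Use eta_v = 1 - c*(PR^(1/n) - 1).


PR^(1/n) = 3.0^(1/1.25) = 2.40822469
eta_v = 1 - 0.04 * (2.40822469 - 1)
eta_v = 0.9437

0.9437


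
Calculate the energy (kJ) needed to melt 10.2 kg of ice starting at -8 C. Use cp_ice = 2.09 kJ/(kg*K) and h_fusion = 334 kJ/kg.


Sensible heat = cp * dT = 2.09 * 8 = 16.72 kJ/kg
Total per kg = 16.72 + 334 = 350.72 kJ/kg
Q = m * total = 10.2 * 350.72
Q = 3577.3 kJ

3577.3


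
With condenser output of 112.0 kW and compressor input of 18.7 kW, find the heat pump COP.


COP_hp = Q_cond / W
COP_hp = 112.0 / 18.7
COP_hp = 5.989

5.989


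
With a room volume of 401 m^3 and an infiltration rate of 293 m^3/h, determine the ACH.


ACH = flow / volume
ACH = 293 / 401
ACH = 0.731

0.731


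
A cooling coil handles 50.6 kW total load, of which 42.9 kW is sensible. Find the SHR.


SHR = Q_sensible / Q_total
SHR = 42.9 / 50.6
SHR = 0.848

0.848


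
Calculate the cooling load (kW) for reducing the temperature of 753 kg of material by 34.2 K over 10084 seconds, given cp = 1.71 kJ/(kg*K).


Q = m * cp * dT / t
Q = 753 * 1.71 * 34.2 / 10084
Q = 4.367 kW

4.367


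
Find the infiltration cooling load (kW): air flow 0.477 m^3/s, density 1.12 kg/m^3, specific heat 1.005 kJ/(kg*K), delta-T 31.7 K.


Q = V_dot * rho * cp * dT
Q = 0.477 * 1.12 * 1.005 * 31.7
Q = 17.02 kW

17.02


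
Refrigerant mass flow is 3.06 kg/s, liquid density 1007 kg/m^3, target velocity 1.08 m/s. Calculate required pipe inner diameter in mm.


A = m_dot / (rho * v) = 3.06 / (1007 * 1.08) = 0.002813637868 m^2
d = sqrt(4*A/pi) * 1000
d = 59.9 mm

59.9


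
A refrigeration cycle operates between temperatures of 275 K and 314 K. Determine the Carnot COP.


dT = 314 - 275 = 39 K
COP_carnot = T_cold / dT = 275 / 39
COP_carnot = 7.051

7.051


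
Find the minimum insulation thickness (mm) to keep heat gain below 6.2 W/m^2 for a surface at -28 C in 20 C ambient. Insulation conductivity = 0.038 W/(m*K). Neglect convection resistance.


dT = 20 - (-28) = 48 K
thickness = k * dT / q_max * 1000
thickness = 0.038 * 48 / 6.2 * 1000
thickness = 294.2 mm

294.2


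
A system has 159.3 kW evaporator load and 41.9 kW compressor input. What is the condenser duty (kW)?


Q_cond = Q_evap + W
Q_cond = 159.3 + 41.9
Q_cond = 201.2 kW

201.2


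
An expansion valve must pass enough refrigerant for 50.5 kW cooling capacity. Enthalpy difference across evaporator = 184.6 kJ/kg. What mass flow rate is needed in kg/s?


m_dot = Q / dh
m_dot = 50.5 / 184.6
m_dot = 0.2736 kg/s

0.2736


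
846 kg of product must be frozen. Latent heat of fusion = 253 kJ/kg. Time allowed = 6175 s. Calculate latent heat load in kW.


Q_lat = m * h_fg / t
Q_lat = 846 * 253 / 6175
Q_lat = 34.66 kW

34.66


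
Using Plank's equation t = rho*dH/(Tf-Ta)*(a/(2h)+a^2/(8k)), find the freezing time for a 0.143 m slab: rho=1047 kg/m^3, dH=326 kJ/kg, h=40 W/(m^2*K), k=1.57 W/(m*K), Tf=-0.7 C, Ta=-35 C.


dT = -0.7 - (-35) = 34.3 K
term1 = a/(2h) = 0.143/(2*40) = 0.0017875
term2 = a^2/(8k) = 0.143^2/(8*1.57) = 0.001628105096
t = rho*dH*1000/dT * (term1 + term2)
t = 1047*326*1000/34.3 * (0.0017875 + 0.001628105096)
t = 33989 s

33989


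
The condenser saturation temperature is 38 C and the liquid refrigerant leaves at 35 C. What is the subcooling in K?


Subcooling = T_cond - T_liquid
Subcooling = 38 - 35
Subcooling = 3 K

3


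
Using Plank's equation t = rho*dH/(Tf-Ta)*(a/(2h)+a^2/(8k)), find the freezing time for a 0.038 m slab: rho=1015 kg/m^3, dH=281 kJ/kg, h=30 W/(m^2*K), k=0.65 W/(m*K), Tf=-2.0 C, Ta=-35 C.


dT = -2.0 - (-35) = 33.0 K
term1 = a/(2h) = 0.038/(2*30) = 0.0006333333333
term2 = a^2/(8k) = 0.038^2/(8*0.65) = 0.0002776923077
t = rho*dH*1000/dT * (term1 + term2)
t = 1015*281*1000/33.0 * (0.0006333333333 + 0.0002776923077)
t = 7874 s

7874


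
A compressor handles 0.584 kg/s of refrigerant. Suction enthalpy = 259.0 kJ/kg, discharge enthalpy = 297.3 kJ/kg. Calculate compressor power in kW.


dh = 297.3 - 259.0 = 38.3 kJ/kg
W = m_dot * dh = 0.584 * 38.3 = 22.37 kW

22.37


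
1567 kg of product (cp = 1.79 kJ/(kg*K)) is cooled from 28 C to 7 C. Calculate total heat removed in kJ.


dT = 28 - (7) = 21 K
Q = m * cp * dT = 1567 * 1.79 * 21
Q = 58904 kJ

58904


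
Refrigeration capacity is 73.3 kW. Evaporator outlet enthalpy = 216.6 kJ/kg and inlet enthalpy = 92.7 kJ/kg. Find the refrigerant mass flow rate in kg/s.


dh = 216.6 - 92.7 = 123.9 kJ/kg
m_dot = Q / dh = 73.3 / 123.9 = 0.5916 kg/s

0.5916


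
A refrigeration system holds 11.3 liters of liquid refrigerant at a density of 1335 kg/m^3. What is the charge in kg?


Charge = V * rho / 1000
Charge = 11.3 * 1335 / 1000
Charge = 15.09 kg

15.09


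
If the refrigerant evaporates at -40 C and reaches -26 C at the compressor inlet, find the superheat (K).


Superheat = T_suction - T_evap
Superheat = -26 - (-40)
Superheat = 14 K

14


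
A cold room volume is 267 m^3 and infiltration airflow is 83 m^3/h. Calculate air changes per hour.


ACH = flow / volume
ACH = 83 / 267
ACH = 0.311

0.311


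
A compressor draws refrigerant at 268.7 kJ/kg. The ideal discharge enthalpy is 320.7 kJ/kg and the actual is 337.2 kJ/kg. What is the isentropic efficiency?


dh_ideal = 320.7 - 268.7 = 52.0 kJ/kg
dh_actual = 337.2 - 268.7 = 68.5 kJ/kg
eta_s = dh_ideal / dh_actual = 52.0 / 68.5
eta_s = 0.7591

0.7591


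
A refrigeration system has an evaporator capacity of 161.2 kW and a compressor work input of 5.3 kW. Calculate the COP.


COP = Q_evap / W
COP = 161.2 / 5.3
COP = 30.415

30.415


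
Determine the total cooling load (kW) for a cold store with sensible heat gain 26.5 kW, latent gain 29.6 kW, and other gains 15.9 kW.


Q_total = Q_s + Q_l + Q_misc
Q_total = 26.5 + 29.6 + 15.9
Q_total = 72.0 kW

72.0


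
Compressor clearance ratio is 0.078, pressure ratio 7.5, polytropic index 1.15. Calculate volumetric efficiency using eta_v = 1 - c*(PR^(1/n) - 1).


PR^(1/n) = 7.5^(1/1.15) = 5.76663997
eta_v = 1 - 0.078 * (5.76663997 - 1)
eta_v = 0.6282

0.6282


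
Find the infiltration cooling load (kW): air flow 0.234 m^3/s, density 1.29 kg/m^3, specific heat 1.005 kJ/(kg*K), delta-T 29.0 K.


Q = V_dot * rho * cp * dT
Q = 0.234 * 1.29 * 1.005 * 29.0
Q = 8.798 kW

8.798


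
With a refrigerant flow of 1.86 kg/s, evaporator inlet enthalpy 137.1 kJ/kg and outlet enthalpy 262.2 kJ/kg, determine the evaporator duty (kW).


dh = 262.2 - 137.1 = 125.1 kJ/kg
Q_evap = m_dot * dh = 1.86 * 125.1
Q_evap = 232.69 kW

232.69


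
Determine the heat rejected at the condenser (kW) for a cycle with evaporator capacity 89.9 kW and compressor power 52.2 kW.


Q_cond = Q_evap + W
Q_cond = 89.9 + 52.2
Q_cond = 142.1 kW

142.1


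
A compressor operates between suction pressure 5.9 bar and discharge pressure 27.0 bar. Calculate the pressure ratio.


PR = P_high / P_low
PR = 27.0 / 5.9
PR = 4.576

4.576


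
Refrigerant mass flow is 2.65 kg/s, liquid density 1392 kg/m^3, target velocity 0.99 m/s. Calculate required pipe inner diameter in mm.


A = m_dot / (rho * v) = 2.65 / (1392 * 0.99) = 0.001922965285 m^2
d = sqrt(4*A/pi) * 1000
d = 49.5 mm

49.5


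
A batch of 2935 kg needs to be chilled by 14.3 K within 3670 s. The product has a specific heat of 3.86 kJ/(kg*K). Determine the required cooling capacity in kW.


Q = m * cp * dT / t
Q = 2935 * 3.86 * 14.3 / 3670
Q = 44.143 kW

44.143


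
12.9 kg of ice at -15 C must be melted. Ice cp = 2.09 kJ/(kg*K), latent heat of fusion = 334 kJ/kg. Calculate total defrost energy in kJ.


Sensible heat = cp * dT = 2.09 * 15 = 31.35 kJ/kg
Total per kg = 31.35 + 334 = 365.35 kJ/kg
Q = m * total = 12.9 * 365.35
Q = 4713.0 kJ

4713.0


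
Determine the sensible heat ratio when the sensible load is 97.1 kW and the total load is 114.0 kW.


SHR = Q_sensible / Q_total
SHR = 97.1 / 114.0
SHR = 0.852

0.852


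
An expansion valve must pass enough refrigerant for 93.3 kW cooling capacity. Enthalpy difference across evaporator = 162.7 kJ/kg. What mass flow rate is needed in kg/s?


m_dot = Q / dh
m_dot = 93.3 / 162.7
m_dot = 0.5734 kg/s

0.5734


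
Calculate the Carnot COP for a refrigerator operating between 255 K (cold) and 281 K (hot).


dT = 281 - 255 = 26 K
COP_carnot = T_cold / dT = 255 / 26
COP_carnot = 9.808

9.808


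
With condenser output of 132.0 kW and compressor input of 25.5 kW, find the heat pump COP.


COP_hp = Q_cond / W
COP_hp = 132.0 / 25.5
COP_hp = 5.176

5.176


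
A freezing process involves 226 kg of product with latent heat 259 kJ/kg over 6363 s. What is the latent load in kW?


Q_lat = m * h_fg / t
Q_lat = 226 * 259 / 6363
Q_lat = 9.2 kW

9.2


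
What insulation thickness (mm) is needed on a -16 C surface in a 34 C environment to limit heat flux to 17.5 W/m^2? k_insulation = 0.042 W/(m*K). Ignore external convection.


dT = 34 - (-16) = 50 K
thickness = k * dT / q_max * 1000
thickness = 0.042 * 50 / 17.5 * 1000
thickness = 120.0 mm

120.0


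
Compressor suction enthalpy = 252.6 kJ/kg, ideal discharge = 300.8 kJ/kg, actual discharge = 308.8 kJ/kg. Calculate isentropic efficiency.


dh_ideal = 300.8 - 252.6 = 48.2 kJ/kg
dh_actual = 308.8 - 252.6 = 56.2 kJ/kg
eta_s = dh_ideal / dh_actual = 48.2 / 56.2
eta_s = 0.8577

0.8577


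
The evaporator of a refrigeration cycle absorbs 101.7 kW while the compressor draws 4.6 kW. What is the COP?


COP = Q_evap / W
COP = 101.7 / 4.6
COP = 22.109

22.109


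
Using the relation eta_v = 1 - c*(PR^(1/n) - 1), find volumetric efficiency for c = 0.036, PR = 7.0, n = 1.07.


PR^(1/n) = 7.0^(1/1.07) = 6.16327083
eta_v = 1 - 0.036 * (6.16327083 - 1)
eta_v = 0.8141

0.8141


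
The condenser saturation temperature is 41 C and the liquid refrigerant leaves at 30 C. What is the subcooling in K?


Subcooling = T_cond - T_liquid
Subcooling = 41 - 30
Subcooling = 11 K

11


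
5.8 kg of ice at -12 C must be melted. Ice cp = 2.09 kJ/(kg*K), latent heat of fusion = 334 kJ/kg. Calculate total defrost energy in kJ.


Sensible heat = cp * dT = 2.09 * 12 = 25.08 kJ/kg
Total per kg = 25.08 + 334 = 359.08 kJ/kg
Q = m * total = 5.8 * 359.08
Q = 2082.7 kJ

2082.7


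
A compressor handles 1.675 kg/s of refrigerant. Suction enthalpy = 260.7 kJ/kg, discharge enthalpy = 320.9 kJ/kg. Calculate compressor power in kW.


dh = 320.9 - 260.7 = 60.2 kJ/kg
W = m_dot * dh = 1.675 * 60.2 = 100.84 kW

100.84


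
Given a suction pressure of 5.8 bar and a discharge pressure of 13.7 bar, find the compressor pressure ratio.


PR = P_high / P_low
PR = 13.7 / 5.8
PR = 2.362

2.362


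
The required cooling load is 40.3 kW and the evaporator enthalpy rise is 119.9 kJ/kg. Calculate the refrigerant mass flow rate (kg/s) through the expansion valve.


m_dot = Q / dh
m_dot = 40.3 / 119.9
m_dot = 0.3361 kg/s

0.3361


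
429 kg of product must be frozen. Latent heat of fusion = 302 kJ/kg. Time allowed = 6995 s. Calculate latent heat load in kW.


Q_lat = m * h_fg / t
Q_lat = 429 * 302 / 6995
Q_lat = 18.52 kW

18.52


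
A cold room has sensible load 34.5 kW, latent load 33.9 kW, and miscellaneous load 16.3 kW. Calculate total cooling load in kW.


Q_total = Q_s + Q_l + Q_misc
Q_total = 34.5 + 33.9 + 16.3
Q_total = 84.7 kW

84.7


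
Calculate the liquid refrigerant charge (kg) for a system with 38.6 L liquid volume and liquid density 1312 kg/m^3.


Charge = V * rho / 1000
Charge = 38.6 * 1312 / 1000
Charge = 50.64 kg

50.64


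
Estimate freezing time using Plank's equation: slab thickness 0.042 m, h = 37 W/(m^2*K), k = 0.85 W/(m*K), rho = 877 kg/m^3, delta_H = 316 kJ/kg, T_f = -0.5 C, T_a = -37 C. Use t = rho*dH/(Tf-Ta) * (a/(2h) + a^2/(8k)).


dT = -0.5 - (-37) = 36.5 K
term1 = a/(2h) = 0.042/(2*37) = 0.0005675675676
term2 = a^2/(8k) = 0.042^2/(8*0.85) = 0.0002594117647
t = rho*dH*1000/dT * (term1 + term2)
t = 877*316*1000/36.5 * (0.0005675675676 + 0.0002594117647)
t = 6279 s

6279


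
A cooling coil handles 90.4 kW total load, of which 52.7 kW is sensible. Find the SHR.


SHR = Q_sensible / Q_total
SHR = 52.7 / 90.4
SHR = 0.583

0.583


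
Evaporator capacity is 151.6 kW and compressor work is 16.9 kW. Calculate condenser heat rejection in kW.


Q_cond = Q_evap + W
Q_cond = 151.6 + 16.9
Q_cond = 168.5 kW

168.5


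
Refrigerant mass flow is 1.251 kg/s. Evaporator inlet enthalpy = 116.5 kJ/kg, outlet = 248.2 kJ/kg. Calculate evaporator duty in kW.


dh = 248.2 - 116.5 = 131.7 kJ/kg
Q_evap = m_dot * dh = 1.251 * 131.7
Q_evap = 164.76 kW

164.76


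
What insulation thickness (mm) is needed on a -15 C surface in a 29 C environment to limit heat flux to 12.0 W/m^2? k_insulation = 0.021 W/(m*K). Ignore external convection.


dT = 29 - (-15) = 44 K
thickness = k * dT / q_max * 1000
thickness = 0.021 * 44 / 12.0 * 1000
thickness = 77.0 mm

77.0


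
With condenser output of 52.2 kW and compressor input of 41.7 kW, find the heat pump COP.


COP_hp = Q_cond / W
COP_hp = 52.2 / 41.7
COP_hp = 1.252

1.252


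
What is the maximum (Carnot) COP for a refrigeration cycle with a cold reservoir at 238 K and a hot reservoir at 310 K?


dT = 310 - 238 = 72 K
COP_carnot = T_cold / dT = 238 / 72
COP_carnot = 3.306

3.306


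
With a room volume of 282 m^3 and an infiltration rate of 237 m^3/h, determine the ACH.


ACH = flow / volume
ACH = 237 / 282
ACH = 0.84

0.84


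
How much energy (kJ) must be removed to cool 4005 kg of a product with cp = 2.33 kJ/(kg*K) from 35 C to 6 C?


dT = 35 - (6) = 29 K
Q = m * cp * dT = 4005 * 2.33 * 29
Q = 270618 kJ

270618


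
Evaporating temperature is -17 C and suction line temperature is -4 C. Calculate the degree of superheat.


Superheat = T_suction - T_evap
Superheat = -4 - (-17)
Superheat = 13 K

13


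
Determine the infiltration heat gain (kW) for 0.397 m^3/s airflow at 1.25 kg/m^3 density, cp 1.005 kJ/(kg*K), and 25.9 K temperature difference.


Q = V_dot * rho * cp * dT
Q = 0.397 * 1.25 * 1.005 * 25.9
Q = 12.917 kW

12.917


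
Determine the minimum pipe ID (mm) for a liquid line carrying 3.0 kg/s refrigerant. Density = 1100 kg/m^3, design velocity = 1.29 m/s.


A = m_dot / (rho * v) = 3.0 / (1100 * 1.29) = 0.002114164905 m^2
d = sqrt(4*A/pi) * 1000
d = 51.9 mm

51.9


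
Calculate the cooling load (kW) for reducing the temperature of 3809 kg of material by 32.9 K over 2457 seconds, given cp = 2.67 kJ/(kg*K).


Q = m * cp * dT / t
Q = 3809 * 2.67 * 32.9 / 2457
Q = 136.18 kW

136.18


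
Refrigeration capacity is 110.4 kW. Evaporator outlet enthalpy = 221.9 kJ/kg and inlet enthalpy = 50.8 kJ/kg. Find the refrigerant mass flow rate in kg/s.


dh = 221.9 - 50.8 = 171.1 kJ/kg
m_dot = Q / dh = 110.4 / 171.1 = 0.6452 kg/s

0.6452


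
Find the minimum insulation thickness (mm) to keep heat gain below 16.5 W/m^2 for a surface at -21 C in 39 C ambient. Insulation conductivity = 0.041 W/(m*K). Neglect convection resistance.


dT = 39 - (-21) = 60 K
thickness = k * dT / q_max * 1000
thickness = 0.041 * 60 / 16.5 * 1000
thickness = 149.1 mm

149.1


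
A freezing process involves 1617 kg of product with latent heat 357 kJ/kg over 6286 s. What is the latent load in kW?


Q_lat = m * h_fg / t
Q_lat = 1617 * 357 / 6286
Q_lat = 91.83 kW

91.83


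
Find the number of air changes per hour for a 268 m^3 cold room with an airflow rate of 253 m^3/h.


ACH = flow / volume
ACH = 253 / 268
ACH = 0.944

0.944


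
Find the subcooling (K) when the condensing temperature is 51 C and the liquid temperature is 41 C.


Subcooling = T_cond - T_liquid
Subcooling = 51 - 41
Subcooling = 10 K

10


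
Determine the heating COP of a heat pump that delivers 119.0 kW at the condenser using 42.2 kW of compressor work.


COP_hp = Q_cond / W
COP_hp = 119.0 / 42.2
COP_hp = 2.82

2.82


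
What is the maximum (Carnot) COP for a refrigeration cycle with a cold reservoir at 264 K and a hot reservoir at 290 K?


dT = 290 - 264 = 26 K
COP_carnot = T_cold / dT = 264 / 26
COP_carnot = 10.154

10.154


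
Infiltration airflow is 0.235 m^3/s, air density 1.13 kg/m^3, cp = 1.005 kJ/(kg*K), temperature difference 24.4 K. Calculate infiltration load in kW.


Q = V_dot * rho * cp * dT
Q = 0.235 * 1.13 * 1.005 * 24.4
Q = 6.512 kW

6.512


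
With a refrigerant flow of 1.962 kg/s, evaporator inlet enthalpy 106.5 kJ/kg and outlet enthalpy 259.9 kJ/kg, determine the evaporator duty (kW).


dh = 259.9 - 106.5 = 153.4 kJ/kg
Q_evap = m_dot * dh = 1.962 * 153.4
Q_evap = 300.97 kW

300.97


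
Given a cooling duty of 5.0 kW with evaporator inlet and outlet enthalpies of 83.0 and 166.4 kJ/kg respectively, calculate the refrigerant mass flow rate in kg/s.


dh = 166.4 - 83.0 = 83.4 kJ/kg
m_dot = Q / dh = 5.0 / 83.4 = 0.06 kg/s

0.06


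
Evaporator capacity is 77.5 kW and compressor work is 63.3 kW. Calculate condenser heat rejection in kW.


Q_cond = Q_evap + W
Q_cond = 77.5 + 63.3
Q_cond = 140.8 kW

140.8


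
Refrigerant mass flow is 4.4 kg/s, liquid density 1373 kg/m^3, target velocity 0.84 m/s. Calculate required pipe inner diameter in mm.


A = m_dot / (rho * v) = 4.4 / (1373 * 0.84) = 0.003815073007 m^2
d = sqrt(4*A/pi) * 1000
d = 69.7 mm

69.7


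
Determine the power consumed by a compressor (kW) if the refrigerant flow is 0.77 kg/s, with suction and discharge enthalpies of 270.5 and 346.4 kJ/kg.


dh = 346.4 - 270.5 = 75.9 kJ/kg
W = m_dot * dh = 0.77 * 75.9 = 58.44 kW

58.44
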